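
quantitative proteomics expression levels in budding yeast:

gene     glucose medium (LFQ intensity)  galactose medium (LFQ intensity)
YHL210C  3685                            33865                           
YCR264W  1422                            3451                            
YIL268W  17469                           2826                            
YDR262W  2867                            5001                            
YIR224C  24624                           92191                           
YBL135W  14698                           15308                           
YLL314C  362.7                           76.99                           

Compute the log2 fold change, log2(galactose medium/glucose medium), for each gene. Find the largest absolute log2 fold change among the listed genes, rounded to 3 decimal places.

log2(33865/3685) = 3.200  (YHL210C)
log2(3451/1422) = 1.279  (YCR264W)
log2(2826/17469) = -2.628  (YIL268W)
log2(5001/2867) = 0.803  (YDR262W)
log2(92191/24624) = 1.905  (YIR224C)
log2(15308/14698) = 0.059  (YBL135W)
log2(76.99/362.7) = -2.236  (YLL314C)
The largest magnitude belongs to YHL210C.

3.200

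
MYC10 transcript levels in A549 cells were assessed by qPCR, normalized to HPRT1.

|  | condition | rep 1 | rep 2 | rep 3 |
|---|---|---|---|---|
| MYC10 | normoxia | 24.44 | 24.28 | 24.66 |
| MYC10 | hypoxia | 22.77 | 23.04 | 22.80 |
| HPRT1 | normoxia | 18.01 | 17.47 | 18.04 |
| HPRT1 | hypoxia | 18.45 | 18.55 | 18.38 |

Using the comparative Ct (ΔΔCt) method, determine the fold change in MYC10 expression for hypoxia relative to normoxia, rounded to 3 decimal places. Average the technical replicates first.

4.627

Mean Ct: MYC10 normoxia 24.460; MYC10 hypoxia 22.870; HPRT1 normoxia 17.840; HPRT1 hypoxia 18.460
ΔCt(normoxia) = 24.460 − 17.840 = 6.620
ΔCt(hypoxia) = 22.870 − 18.460 = 4.410
ΔΔCt = 4.410 − 6.620 = -2.210
Fold change = 2^(−(-2.210)) = 2^2.210 = 4.6268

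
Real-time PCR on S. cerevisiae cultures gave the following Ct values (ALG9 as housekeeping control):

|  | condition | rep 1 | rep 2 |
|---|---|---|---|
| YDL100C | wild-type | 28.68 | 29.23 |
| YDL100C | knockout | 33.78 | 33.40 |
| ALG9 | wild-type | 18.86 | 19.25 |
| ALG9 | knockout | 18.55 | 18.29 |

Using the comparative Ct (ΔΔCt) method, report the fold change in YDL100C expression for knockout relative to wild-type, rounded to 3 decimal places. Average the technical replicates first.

Mean Ct: YDL100C wild-type 28.955; YDL100C knockout 33.590; ALG9 wild-type 19.055; ALG9 knockout 18.420
ΔCt(wild-type) = 28.955 − 19.055 = 9.900
ΔCt(knockout) = 33.590 − 18.420 = 15.170
ΔΔCt = 15.170 − 9.900 = 5.270
Fold change = 2^(−5.270) = 0.0259

0.026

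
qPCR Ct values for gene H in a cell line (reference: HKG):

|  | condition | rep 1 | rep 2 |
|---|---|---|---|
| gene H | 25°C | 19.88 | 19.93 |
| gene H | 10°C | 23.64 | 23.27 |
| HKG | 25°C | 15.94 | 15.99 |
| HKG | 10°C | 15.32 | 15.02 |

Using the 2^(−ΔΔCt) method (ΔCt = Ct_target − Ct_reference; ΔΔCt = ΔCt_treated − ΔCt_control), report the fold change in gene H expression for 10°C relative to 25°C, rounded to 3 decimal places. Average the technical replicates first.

Mean Ct: gene H 25°C 19.905; gene H 10°C 23.455; HKG 25°C 15.965; HKG 10°C 15.170
ΔCt(25°C) = 19.905 − 15.965 = 3.940
ΔCt(10°C) = 23.455 − 15.170 = 8.285
ΔΔCt = 8.285 − 3.940 = 4.345
Fold change = 2^(−4.345) = 0.0492

0.049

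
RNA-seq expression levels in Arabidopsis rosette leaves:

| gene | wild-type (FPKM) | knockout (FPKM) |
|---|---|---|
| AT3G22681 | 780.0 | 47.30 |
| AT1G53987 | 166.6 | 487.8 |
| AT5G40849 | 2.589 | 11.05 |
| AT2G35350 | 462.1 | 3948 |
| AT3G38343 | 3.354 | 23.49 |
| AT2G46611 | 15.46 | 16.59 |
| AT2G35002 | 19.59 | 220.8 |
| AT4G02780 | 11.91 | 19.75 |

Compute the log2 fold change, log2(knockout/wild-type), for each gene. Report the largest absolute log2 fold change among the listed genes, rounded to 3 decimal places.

4.044

log2(47.30/780.0) = -4.044  (AT3G22681)
log2(487.8/166.6) = 1.550  (AT1G53987)
log2(11.05/2.589) = 2.094  (AT5G40849)
log2(3948/462.1) = 3.095  (AT2G35350)
log2(23.49/3.354) = 2.808  (AT3G38343)
log2(16.59/15.46) = 0.102  (AT2G46611)
log2(220.8/19.59) = 3.495  (AT2G35002)
log2(19.75/11.91) = 0.730  (AT4G02780)
The largest magnitude belongs to AT3G22681.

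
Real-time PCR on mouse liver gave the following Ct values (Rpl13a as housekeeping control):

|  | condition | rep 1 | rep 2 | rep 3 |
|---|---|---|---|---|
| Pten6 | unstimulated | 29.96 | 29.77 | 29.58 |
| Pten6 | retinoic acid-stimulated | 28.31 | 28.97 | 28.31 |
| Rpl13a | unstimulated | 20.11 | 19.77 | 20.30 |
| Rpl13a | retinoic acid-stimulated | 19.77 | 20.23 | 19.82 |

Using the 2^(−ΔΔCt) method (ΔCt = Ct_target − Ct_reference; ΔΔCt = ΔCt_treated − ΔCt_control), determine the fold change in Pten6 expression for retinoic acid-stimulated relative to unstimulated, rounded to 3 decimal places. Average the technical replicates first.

Mean Ct: Pten6 unstimulated 29.770; Pten6 retinoic acid-stimulated 28.530; Rpl13a unstimulated 20.060; Rpl13a retinoic acid-stimulated 19.940
ΔCt(unstimulated) = 29.770 − 20.060 = 9.710
ΔCt(retinoic acid-stimulated) = 28.530 − 19.940 = 8.590
ΔΔCt = 8.590 − 9.710 = -1.120
Fold change = 2^(−(-1.120)) = 2^1.120 = 2.1735

2.173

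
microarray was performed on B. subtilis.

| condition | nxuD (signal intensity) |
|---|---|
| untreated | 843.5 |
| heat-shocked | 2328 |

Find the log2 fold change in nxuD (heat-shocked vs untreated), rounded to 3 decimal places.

Fold change = 2328 / 843.5 = 2.7599
log2(2.7599) = 1.4646

1.465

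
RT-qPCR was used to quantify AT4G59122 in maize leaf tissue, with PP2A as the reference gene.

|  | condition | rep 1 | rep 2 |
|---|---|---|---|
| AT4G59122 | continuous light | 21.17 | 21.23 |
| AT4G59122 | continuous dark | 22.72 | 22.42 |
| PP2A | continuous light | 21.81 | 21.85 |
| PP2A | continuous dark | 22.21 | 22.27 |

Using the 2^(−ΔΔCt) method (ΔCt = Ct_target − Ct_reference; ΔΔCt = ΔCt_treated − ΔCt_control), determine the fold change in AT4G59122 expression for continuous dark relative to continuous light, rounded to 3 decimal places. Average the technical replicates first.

0.514

Mean Ct: AT4G59122 continuous light 21.200; AT4G59122 continuous dark 22.570; PP2A continuous light 21.830; PP2A continuous dark 22.240
ΔCt(continuous light) = 21.200 − 21.830 = -0.630
ΔCt(continuous dark) = 22.570 − 22.240 = 0.330
ΔΔCt = 0.330 − (-0.630) = 0.960
Fold change = 2^(−0.960) = 0.5141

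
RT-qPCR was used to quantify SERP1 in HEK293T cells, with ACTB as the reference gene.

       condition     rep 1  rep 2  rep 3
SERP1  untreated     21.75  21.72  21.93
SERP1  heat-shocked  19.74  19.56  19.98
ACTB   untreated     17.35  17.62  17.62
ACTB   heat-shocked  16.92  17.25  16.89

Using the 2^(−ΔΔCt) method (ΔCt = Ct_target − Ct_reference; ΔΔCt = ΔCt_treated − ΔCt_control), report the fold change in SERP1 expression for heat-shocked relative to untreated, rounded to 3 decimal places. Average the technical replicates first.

2.888

Mean Ct: SERP1 untreated 21.800; SERP1 heat-shocked 19.760; ACTB untreated 17.530; ACTB heat-shocked 17.020
ΔCt(untreated) = 21.800 − 17.530 = 4.270
ΔCt(heat-shocked) = 19.760 − 17.020 = 2.740
ΔΔCt = 2.740 − 4.270 = -1.530
Fold change = 2^(−(-1.530)) = 2^1.530 = 2.8879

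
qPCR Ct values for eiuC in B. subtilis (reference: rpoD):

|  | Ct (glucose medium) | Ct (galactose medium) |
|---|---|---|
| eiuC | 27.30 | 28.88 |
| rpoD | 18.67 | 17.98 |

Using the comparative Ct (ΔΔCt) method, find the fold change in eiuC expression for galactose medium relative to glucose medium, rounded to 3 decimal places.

0.207

ΔCt(glucose medium) = 27.300 − 18.670 = 8.630
ΔCt(galactose medium) = 28.880 − 17.980 = 10.900
ΔΔCt = 10.900 − 8.630 = 2.270
Fold change = 2^(−2.270) = 0.2073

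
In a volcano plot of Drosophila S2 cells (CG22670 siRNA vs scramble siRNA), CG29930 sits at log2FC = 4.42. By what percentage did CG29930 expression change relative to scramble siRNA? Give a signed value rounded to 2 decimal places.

2040.68%

Fold change = 2^(4.42) = 21.4068
Percent change = (FC − 1) × 100% = (21.4068 − 1) × 100 = 2040.68%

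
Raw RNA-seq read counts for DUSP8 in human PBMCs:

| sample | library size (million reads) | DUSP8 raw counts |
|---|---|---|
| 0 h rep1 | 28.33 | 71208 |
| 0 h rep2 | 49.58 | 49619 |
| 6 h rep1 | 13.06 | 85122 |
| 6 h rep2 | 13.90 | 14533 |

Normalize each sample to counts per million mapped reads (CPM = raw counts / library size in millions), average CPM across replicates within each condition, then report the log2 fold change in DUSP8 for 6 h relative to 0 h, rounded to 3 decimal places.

1.106

CPM(0 h rep1) = 71208 / 28.33 = 2513.5192
CPM(0 h rep2) = 49619 / 49.58 = 1000.7866
CPM(6 h rep1) = 85122 / 13.06 = 6517.7642
CPM(6 h rep2) = 14533 / 13.90 = 1045.5396
mean CPM(0 h) = 1757.1529; mean CPM(6 h) = 3781.6519
Fold change = 3781.6519 / 1757.1529 = 2.15215
log2(2.15215) = 1.1058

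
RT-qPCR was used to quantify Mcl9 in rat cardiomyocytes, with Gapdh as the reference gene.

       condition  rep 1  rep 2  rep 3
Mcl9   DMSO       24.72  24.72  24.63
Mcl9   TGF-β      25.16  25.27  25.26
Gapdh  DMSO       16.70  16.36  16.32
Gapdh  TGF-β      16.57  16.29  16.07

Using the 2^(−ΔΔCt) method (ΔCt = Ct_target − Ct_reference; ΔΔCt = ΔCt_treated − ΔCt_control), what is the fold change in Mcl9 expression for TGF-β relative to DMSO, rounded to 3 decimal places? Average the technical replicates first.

Mean Ct: Mcl9 DMSO 24.690; Mcl9 TGF-β 25.230; Gapdh DMSO 16.460; Gapdh TGF-β 16.310
ΔCt(DMSO) = 24.690 − 16.460 = 8.230
ΔCt(TGF-β) = 25.230 − 16.310 = 8.920
ΔΔCt = 8.920 − 8.230 = 0.690
Fold change = 2^(−0.690) = 0.6199

0.620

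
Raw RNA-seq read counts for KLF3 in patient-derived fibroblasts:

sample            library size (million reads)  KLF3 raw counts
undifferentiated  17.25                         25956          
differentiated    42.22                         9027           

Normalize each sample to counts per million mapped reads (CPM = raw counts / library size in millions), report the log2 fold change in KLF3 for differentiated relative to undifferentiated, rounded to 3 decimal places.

CPM(undifferentiated) = 25956 / 17.25 = 1504.6957
CPM(differentiated) = 9027 / 42.22 = 213.8086
Fold change = 213.8086 / 1504.6957 = 0.14209
log2(0.14209) = -2.8151

-2.815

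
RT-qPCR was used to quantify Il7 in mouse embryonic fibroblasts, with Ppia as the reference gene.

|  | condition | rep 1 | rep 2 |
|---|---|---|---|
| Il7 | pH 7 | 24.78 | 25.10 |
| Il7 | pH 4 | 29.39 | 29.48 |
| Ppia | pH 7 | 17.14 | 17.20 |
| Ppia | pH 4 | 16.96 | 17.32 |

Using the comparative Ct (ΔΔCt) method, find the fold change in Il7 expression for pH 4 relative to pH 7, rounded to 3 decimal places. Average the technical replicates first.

Mean Ct: Il7 pH 7 24.940; Il7 pH 4 29.435; Ppia pH 7 17.170; Ppia pH 4 17.140
ΔCt(pH 7) = 24.940 − 17.170 = 7.770
ΔCt(pH 4) = 29.435 − 17.140 = 12.295
ΔΔCt = 12.295 − 7.770 = 4.525
Fold change = 2^(−4.525) = 0.0434

0.043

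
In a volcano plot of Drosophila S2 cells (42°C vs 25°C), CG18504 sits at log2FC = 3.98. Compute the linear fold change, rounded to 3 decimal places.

15.780

Fold change = 2^(3.98) = 15.7797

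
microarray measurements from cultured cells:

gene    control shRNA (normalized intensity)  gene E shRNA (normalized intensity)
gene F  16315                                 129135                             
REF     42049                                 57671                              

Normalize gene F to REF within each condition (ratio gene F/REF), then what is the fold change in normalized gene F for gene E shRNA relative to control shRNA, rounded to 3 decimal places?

5.771

gene F/REF (control shRNA) = 16315 / 42049 = 0.388
gene F/REF (gene E shRNA) = 129135 / 57671 = 2.2392
Fold change = 2.2392 / 0.388 = 5.7711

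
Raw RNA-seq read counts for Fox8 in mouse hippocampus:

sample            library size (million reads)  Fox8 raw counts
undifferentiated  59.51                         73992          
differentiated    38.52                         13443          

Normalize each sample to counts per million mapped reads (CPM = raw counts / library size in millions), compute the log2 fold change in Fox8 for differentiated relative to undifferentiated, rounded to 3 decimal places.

-1.833

CPM(undifferentiated) = 73992 / 59.51 = 1243.3541
CPM(differentiated) = 13443 / 38.52 = 348.9875
Fold change = 348.9875 / 1243.3541 = 0.28068
log2(0.28068) = -1.8330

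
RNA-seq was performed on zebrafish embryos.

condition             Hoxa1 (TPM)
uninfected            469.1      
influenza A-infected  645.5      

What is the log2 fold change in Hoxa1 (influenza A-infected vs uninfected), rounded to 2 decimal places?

0.46

Fold change = 645.5 / 469.1 = 1.3760
log2(1.3760) = 0.461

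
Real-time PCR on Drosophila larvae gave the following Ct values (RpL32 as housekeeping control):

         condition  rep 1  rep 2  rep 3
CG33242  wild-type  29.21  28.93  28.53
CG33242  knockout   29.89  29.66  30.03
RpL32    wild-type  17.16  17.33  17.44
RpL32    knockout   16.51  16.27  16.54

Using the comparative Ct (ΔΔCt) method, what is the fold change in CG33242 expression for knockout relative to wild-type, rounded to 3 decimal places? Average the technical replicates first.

0.279

Mean Ct: CG33242 wild-type 28.890; CG33242 knockout 29.860; RpL32 wild-type 17.310; RpL32 knockout 16.440
ΔCt(wild-type) = 28.890 − 17.310 = 11.580
ΔCt(knockout) = 29.860 − 16.440 = 13.420
ΔΔCt = 13.420 − 11.580 = 1.840
Fold change = 2^(−1.840) = 0.2793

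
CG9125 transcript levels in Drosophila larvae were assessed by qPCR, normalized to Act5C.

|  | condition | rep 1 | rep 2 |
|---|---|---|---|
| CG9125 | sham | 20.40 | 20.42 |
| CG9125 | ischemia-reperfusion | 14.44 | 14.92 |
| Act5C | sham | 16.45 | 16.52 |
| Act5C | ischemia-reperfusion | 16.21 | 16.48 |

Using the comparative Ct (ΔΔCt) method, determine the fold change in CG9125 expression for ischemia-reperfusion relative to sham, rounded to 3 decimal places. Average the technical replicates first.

48.168

Mean Ct: CG9125 sham 20.410; CG9125 ischemia-reperfusion 14.680; Act5C sham 16.485; Act5C ischemia-reperfusion 16.345
ΔCt(sham) = 20.410 − 16.485 = 3.925
ΔCt(ischemia-reperfusion) = 14.680 − 16.345 = -1.665
ΔΔCt = -1.665 − 3.925 = -5.590
Fold change = 2^(−(-5.590)) = 2^5.590 = 48.1679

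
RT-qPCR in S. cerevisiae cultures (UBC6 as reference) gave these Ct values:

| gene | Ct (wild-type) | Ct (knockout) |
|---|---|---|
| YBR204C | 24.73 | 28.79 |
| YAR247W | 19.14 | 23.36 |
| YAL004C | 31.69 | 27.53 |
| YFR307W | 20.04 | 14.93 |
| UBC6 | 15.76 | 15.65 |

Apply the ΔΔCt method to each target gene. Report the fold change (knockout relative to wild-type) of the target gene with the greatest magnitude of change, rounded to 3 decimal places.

32.000

YBR204C: ΔΔCt = (28.79−15.65) − (24.73−15.76) = 13.14 − 8.97 = 4.17; fold change = 2^-4.17 = 0.056
YAR247W: ΔΔCt = (23.36−15.65) − (19.14−15.76) = 7.71 − 3.38 = 4.33; fold change = 2^-4.33 = 0.050
YAL004C: ΔΔCt = (27.53−15.65) − (31.69−15.76) = 11.88 − 15.93 = -4.05; fold change = 2^4.05 = 16.564
YFR307W: ΔΔCt = (14.93−15.65) − (20.04−15.76) = -0.72 − 4.28 = -5.00; fold change = 2^5.00 = 32.000
YFR307W has the largest |ΔΔCt| = 5.00.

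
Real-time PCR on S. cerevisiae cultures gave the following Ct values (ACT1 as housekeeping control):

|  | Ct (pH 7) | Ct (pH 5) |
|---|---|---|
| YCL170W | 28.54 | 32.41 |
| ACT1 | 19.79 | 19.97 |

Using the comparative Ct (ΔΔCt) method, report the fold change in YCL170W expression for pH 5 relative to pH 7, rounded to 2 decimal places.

0.08

ΔCt(pH 7) = 28.540 − 19.790 = 8.750
ΔCt(pH 5) = 32.410 − 19.970 = 12.440
ΔΔCt = 12.440 − 8.750 = 3.690
Fold change = 2^(−3.690) = 0.077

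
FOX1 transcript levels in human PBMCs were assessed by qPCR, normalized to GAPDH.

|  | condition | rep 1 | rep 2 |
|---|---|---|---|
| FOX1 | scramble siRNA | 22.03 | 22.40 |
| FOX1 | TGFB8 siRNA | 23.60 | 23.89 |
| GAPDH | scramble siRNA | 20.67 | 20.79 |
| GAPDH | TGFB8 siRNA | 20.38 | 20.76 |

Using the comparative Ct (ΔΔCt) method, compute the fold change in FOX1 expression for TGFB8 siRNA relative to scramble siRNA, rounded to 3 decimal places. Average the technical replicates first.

Mean Ct: FOX1 scramble siRNA 22.215; FOX1 TGFB8 siRNA 23.745; GAPDH scramble siRNA 20.730; GAPDH TGFB8 siRNA 20.570
ΔCt(scramble siRNA) = 22.215 − 20.730 = 1.485
ΔCt(TGFB8 siRNA) = 23.745 − 20.570 = 3.175
ΔΔCt = 3.175 − 1.485 = 1.690
Fold change = 2^(−1.690) = 0.3099

0.310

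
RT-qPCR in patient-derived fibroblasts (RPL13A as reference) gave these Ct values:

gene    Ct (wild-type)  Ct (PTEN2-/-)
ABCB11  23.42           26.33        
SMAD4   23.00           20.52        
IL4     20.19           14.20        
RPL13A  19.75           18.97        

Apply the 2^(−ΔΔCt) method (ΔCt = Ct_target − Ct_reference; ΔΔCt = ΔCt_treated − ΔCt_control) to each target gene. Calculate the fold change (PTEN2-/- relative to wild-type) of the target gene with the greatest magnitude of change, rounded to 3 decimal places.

ABCB11: ΔΔCt = (26.33−18.97) − (23.42−19.75) = 7.36 − 3.67 = 3.69; fold change = 2^-3.69 = 0.077
SMAD4: ΔΔCt = (20.52−18.97) − (23.00−19.75) = 1.55 − 3.25 = -1.70; fold change = 2^1.70 = 3.249
IL4: ΔΔCt = (14.20−18.97) − (20.19−19.75) = -4.77 − 0.44 = -5.21; fold change = 2^5.21 = 37.014
IL4 has the largest |ΔΔCt| = 5.21.

37.014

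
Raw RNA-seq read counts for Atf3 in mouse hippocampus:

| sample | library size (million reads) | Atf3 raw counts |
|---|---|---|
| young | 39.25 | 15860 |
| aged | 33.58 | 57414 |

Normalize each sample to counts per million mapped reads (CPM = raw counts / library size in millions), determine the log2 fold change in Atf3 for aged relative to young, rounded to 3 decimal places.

CPM(young) = 15860 / 39.25 = 404.0764
CPM(aged) = 57414 / 33.58 = 1709.7677
Fold change = 1709.7677 / 404.0764 = 4.23130
log2(4.23130) = 2.0811

2.081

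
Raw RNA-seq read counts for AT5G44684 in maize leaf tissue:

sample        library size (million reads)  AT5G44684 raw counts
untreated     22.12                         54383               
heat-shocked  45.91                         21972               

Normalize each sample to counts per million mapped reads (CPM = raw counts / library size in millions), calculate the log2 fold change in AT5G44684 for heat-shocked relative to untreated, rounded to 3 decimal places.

CPM(untreated) = 54383 / 22.12 = 2458.5443
CPM(heat-shocked) = 21972 / 45.91 = 478.5885
Fold change = 478.5885 / 2458.5443 = 0.19466
log2(0.19466) = -2.3609

-2.361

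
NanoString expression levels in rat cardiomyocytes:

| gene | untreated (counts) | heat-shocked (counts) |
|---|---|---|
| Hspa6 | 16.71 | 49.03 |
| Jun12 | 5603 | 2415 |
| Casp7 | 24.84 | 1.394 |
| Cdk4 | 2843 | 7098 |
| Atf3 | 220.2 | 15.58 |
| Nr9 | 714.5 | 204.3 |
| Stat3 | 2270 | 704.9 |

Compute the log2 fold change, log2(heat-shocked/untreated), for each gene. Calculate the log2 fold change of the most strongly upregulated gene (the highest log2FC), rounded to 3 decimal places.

log2(49.03/16.71) = 1.553  (Hspa6)
log2(2415/5603) = -1.214  (Jun12)
log2(1.394/24.84) = -4.155  (Casp7)
log2(7098/2843) = 1.320  (Cdk4)
log2(15.58/220.2) = -3.821  (Atf3)
log2(204.3/714.5) = -1.806  (Nr9)
log2(704.9/2270) = -1.687  (Stat3)
Hspa6 is most strongly upregulated.

1.553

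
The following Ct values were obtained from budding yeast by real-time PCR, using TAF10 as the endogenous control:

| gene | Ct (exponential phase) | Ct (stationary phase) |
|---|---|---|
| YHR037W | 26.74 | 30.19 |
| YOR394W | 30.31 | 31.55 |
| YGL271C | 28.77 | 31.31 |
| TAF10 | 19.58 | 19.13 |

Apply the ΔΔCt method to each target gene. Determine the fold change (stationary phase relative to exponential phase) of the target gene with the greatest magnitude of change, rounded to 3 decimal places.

0.067

YHR037W: ΔΔCt = (30.19−19.13) − (26.74−19.58) = 11.06 − 7.16 = 3.90; fold change = 2^-3.90 = 0.067
YOR394W: ΔΔCt = (31.55−19.13) − (30.31−19.58) = 12.42 − 10.73 = 1.69; fold change = 2^-1.69 = 0.310
YGL271C: ΔΔCt = (31.31−19.13) − (28.77−19.58) = 12.18 − 9.19 = 2.99; fold change = 2^-2.99 = 0.126
YHR037W has the largest |ΔΔCt| = 3.90.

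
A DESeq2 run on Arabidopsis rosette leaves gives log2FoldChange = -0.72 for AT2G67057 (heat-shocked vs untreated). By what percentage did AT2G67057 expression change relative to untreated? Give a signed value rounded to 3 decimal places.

Fold change = 2^(-0.72) = 0.6071
Percent change = (FC − 1) × 100% = (0.6071 − 1) × 100 = -39.290%

-39.290%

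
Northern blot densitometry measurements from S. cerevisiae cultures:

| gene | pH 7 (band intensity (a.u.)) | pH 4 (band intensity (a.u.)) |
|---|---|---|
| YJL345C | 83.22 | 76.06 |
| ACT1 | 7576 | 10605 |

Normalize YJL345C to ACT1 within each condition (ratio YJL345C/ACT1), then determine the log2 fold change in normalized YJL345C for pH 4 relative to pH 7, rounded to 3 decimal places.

YJL345C/ACT1 (pH 7) = 83.22 / 7576 = 0.010985
YJL345C/ACT1 (pH 4) = 76.06 / 10605 = 0.0071721
Fold change = 0.0071721 / 0.010985 = 0.6529
log2(0.6529) = -0.6150

-0.615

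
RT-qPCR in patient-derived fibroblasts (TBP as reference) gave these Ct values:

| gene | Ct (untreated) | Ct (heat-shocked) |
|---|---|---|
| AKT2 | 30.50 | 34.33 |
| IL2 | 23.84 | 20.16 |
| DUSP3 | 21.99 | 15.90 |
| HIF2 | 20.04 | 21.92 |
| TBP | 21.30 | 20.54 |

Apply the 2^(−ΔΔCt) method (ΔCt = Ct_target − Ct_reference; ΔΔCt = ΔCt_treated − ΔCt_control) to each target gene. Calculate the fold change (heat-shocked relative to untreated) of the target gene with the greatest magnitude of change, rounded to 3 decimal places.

AKT2: ΔΔCt = (34.33−20.54) − (30.50−21.30) = 13.79 − 9.20 = 4.59; fold change = 2^-4.59 = 0.042
IL2: ΔΔCt = (20.16−20.54) − (23.84−21.30) = -0.38 − 2.54 = -2.92; fold change = 2^2.92 = 7.568
DUSP3: ΔΔCt = (15.90−20.54) − (21.99−21.30) = -4.64 − 0.69 = -5.33; fold change = 2^5.33 = 40.224
HIF2: ΔΔCt = (21.92−20.54) − (20.04−21.30) = 1.38 − (-1.26) = 2.64; fold change = 2^-2.64 = 0.160
DUSP3 has the largest |ΔΔCt| = 5.33.

40.224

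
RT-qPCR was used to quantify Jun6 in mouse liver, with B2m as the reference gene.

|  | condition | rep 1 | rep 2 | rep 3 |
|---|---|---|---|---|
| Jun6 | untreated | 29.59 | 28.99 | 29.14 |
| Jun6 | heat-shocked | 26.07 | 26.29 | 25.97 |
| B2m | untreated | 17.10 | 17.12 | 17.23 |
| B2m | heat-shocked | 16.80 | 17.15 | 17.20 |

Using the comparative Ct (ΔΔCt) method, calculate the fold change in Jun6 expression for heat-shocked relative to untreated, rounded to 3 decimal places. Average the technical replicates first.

8.168

Mean Ct: Jun6 untreated 29.240; Jun6 heat-shocked 26.110; B2m untreated 17.150; B2m heat-shocked 17.050
ΔCt(untreated) = 29.240 − 17.150 = 12.090
ΔCt(heat-shocked) = 26.110 − 17.050 = 9.060
ΔΔCt = 9.060 − 12.090 = -3.030
Fold change = 2^(−(-3.030)) = 2^3.030 = 8.1681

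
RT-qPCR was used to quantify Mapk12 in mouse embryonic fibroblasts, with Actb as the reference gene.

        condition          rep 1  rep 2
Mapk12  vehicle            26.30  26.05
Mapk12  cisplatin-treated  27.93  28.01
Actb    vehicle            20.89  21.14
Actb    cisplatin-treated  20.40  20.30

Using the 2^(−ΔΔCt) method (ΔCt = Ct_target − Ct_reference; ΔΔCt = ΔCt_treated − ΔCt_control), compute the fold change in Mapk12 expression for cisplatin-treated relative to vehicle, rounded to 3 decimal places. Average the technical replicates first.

0.182

Mean Ct: Mapk12 vehicle 26.175; Mapk12 cisplatin-treated 27.970; Actb vehicle 21.015; Actb cisplatin-treated 20.350
ΔCt(vehicle) = 26.175 − 21.015 = 5.160
ΔCt(cisplatin-treated) = 27.970 − 20.350 = 7.620
ΔΔCt = 7.620 − 5.160 = 2.460
Fold change = 2^(−2.460) = 0.1817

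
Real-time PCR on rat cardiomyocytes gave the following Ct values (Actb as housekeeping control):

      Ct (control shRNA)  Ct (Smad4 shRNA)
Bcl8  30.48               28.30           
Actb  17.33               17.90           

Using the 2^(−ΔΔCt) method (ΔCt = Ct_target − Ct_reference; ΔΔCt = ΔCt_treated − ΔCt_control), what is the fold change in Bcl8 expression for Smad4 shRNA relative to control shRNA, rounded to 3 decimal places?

ΔCt(control shRNA) = 30.480 − 17.330 = 13.150
ΔCt(Smad4 shRNA) = 28.300 − 17.900 = 10.400
ΔΔCt = 10.400 − 13.150 = -2.750
Fold change = 2^(−(-2.750)) = 2^2.750 = 6.7272

6.727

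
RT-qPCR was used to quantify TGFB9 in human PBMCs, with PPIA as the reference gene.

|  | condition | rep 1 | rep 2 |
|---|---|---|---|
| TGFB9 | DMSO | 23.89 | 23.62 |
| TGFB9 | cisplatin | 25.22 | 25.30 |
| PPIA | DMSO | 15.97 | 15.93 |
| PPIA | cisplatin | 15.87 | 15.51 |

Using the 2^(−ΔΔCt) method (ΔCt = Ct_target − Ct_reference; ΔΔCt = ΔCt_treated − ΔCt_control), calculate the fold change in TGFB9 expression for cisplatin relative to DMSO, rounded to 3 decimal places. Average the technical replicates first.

Mean Ct: TGFB9 DMSO 23.755; TGFB9 cisplatin 25.260; PPIA DMSO 15.950; PPIA cisplatin 15.690
ΔCt(DMSO) = 23.755 − 15.950 = 7.805
ΔCt(cisplatin) = 25.260 − 15.690 = 9.570
ΔΔCt = 9.570 − 7.805 = 1.765
Fold change = 2^(−1.765) = 0.2942

0.294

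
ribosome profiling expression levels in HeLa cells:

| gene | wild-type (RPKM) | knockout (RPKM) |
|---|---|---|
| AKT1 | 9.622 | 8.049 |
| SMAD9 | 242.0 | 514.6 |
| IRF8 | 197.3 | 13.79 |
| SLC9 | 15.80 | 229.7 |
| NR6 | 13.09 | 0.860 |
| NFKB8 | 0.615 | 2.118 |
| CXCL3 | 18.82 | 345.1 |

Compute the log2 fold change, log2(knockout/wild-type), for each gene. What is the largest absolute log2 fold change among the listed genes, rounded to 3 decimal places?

log2(8.049/9.622) = -0.258  (AKT1)
log2(514.6/242.0) = 1.088  (SMAD9)
log2(13.79/197.3) = -3.839  (IRF8)
log2(229.7/15.80) = 3.862  (SLC9)
log2(0.860/13.09) = -3.928  (NR6)
log2(2.118/0.615) = 1.784  (NFKB8)
log2(345.1/18.82) = 4.197  (CXCL3)
The largest magnitude belongs to CXCL3.

4.197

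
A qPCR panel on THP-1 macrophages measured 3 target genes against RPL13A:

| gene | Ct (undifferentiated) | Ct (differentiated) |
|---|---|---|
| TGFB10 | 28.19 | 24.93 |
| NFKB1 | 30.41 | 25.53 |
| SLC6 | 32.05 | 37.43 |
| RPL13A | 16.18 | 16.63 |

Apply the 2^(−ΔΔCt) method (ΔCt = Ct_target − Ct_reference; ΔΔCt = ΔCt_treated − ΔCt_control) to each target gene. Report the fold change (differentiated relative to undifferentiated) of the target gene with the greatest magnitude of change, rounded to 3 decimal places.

40.224

TGFB10: ΔΔCt = (24.93−16.63) − (28.19−16.18) = 8.30 − 12.01 = -3.71; fold change = 2^3.71 = 13.086
NFKB1: ΔΔCt = (25.53−16.63) − (30.41−16.18) = 8.90 − 14.23 = -5.33; fold change = 2^5.33 = 40.224
SLC6: ΔΔCt = (37.43−16.63) − (32.05−16.18) = 20.80 − 15.87 = 4.93; fold change = 2^-4.93 = 0.033
NFKB1 has the largest |ΔΔCt| = 5.33.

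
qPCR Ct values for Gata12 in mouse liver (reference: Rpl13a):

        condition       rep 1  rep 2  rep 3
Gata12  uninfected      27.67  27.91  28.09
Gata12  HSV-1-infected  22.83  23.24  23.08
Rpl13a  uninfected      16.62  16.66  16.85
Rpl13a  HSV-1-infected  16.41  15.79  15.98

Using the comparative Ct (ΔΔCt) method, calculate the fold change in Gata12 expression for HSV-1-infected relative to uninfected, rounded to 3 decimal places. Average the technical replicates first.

18.252

Mean Ct: Gata12 uninfected 27.890; Gata12 HSV-1-infected 23.050; Rpl13a uninfected 16.710; Rpl13a HSV-1-infected 16.060
ΔCt(uninfected) = 27.890 − 16.710 = 11.180
ΔCt(HSV-1-infected) = 23.050 − 16.060 = 6.990
ΔΔCt = 6.990 − 11.180 = -4.190
Fold change = 2^(−(-4.190)) = 2^4.190 = 18.2522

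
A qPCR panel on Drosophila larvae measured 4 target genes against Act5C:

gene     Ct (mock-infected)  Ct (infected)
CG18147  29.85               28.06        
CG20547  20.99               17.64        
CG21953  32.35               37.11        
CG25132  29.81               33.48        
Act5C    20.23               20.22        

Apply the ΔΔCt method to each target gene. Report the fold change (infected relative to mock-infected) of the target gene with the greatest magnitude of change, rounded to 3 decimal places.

CG18147: ΔΔCt = (28.06−20.22) − (29.85−20.23) = 7.84 − 9.62 = -1.78; fold change = 2^1.78 = 3.434
CG20547: ΔΔCt = (17.64−20.22) − (20.99−20.23) = -2.58 − 0.76 = -3.34; fold change = 2^3.34 = 10.126
CG21953: ΔΔCt = (37.11−20.22) − (32.35−20.23) = 16.89 − 12.12 = 4.77; fold change = 2^-4.77 = 0.037
CG25132: ΔΔCt = (33.48−20.22) − (29.81−20.23) = 13.26 − 9.58 = 3.68; fold change = 2^-3.68 = 0.078
CG21953 has the largest |ΔΔCt| = 4.77.

0.037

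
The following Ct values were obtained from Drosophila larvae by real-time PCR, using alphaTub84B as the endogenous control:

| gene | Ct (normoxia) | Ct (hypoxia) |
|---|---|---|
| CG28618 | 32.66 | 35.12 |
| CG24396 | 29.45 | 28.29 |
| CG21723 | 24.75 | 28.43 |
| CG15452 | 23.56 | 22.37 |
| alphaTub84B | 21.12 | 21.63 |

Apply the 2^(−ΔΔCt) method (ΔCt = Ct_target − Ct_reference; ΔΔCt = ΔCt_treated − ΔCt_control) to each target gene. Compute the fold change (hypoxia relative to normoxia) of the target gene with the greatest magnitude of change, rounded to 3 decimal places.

CG28618: ΔΔCt = (35.12−21.63) − (32.66−21.12) = 13.49 − 11.54 = 1.95; fold change = 2^-1.95 = 0.259
CG24396: ΔΔCt = (28.29−21.63) − (29.45−21.12) = 6.66 − 8.33 = -1.67; fold change = 2^1.67 = 3.182
CG21723: ΔΔCt = (28.43−21.63) − (24.75−21.12) = 6.80 − 3.63 = 3.17; fold change = 2^-3.17 = 0.111
CG15452: ΔΔCt = (22.37−21.63) − (23.56−21.12) = 0.74 − 2.44 = -1.70; fold change = 2^1.70 = 3.249
CG21723 has the largest |ΔΔCt| = 3.17.

0.111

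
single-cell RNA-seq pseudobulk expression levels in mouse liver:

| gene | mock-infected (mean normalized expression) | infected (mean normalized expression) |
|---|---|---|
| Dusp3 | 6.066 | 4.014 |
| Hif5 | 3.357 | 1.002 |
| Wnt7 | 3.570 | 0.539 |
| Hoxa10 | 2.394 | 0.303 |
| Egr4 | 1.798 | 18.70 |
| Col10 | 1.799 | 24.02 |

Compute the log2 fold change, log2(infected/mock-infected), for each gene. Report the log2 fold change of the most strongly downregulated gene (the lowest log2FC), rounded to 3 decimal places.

-2.982

log2(4.014/6.066) = -0.596  (Dusp3)
log2(1.002/3.357) = -1.744  (Hif5)
log2(0.539/3.570) = -2.728  (Wnt7)
log2(0.303/2.394) = -2.982  (Hoxa10)
log2(18.70/1.798) = 3.379  (Egr4)
log2(24.02/1.799) = 3.739  (Col10)
Hoxa10 is most strongly downregulated.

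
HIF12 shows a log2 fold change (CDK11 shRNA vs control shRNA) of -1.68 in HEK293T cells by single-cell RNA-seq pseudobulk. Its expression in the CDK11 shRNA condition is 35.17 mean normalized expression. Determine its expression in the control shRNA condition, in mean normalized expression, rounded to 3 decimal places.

112.695

Fold change = 2^(-1.68) = 0.3121
control shRNA expression = 35.17 / 0.3121 = 112.695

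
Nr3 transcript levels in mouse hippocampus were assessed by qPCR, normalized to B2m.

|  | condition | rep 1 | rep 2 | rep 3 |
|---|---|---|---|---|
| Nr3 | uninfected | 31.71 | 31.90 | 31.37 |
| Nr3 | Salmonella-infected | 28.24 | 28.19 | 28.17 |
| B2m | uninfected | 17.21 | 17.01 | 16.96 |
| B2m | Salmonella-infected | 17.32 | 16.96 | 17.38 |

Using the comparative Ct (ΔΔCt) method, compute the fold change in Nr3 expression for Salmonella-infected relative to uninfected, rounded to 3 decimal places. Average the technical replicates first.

Mean Ct: Nr3 uninfected 31.660; Nr3 Salmonella-infected 28.200; B2m uninfected 17.060; B2m Salmonella-infected 17.220
ΔCt(uninfected) = 31.660 − 17.060 = 14.600
ΔCt(Salmonella-infected) = 28.200 − 17.220 = 10.980
ΔΔCt = 10.980 − 14.600 = -3.620
Fold change = 2^(−(-3.620)) = 2^3.620 = 12.2950

12.295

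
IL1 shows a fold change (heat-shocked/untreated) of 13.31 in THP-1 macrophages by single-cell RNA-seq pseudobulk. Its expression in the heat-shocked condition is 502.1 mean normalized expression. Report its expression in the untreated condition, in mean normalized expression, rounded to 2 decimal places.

untreated expression = 502.1 / 13.31 = 37.72

37.72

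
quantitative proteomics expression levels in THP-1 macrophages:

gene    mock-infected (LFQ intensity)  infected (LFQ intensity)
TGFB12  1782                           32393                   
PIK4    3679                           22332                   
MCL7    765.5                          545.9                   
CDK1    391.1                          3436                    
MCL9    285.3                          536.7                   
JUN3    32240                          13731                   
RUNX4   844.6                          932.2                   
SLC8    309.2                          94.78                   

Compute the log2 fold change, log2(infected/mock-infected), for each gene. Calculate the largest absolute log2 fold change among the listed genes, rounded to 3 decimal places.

log2(32393/1782) = 4.184  (TGFB12)
log2(22332/3679) = 2.602  (PIK4)
log2(545.9/765.5) = -0.488  (MCL7)
log2(3436/391.1) = 3.135  (CDK1)
log2(536.7/285.3) = 0.912  (MCL9)
log2(13731/32240) = -1.231  (JUN3)
log2(932.2/844.6) = 0.142  (RUNX4)
log2(94.78/309.2) = -1.706  (SLC8)
The largest magnitude belongs to TGFB12.

4.184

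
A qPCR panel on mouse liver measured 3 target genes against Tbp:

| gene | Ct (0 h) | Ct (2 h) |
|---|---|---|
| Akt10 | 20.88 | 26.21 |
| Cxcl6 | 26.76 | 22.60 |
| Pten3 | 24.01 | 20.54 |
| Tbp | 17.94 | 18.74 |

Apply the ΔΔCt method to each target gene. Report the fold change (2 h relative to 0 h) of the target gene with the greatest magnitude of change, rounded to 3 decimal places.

31.125

Akt10: ΔΔCt = (26.21−18.74) − (20.88−17.94) = 7.47 − 2.94 = 4.53; fold change = 2^-4.53 = 0.043
Cxcl6: ΔΔCt = (22.60−18.74) − (26.76−17.94) = 3.86 − 8.82 = -4.96; fold change = 2^4.96 = 31.125
Pten3: ΔΔCt = (20.54−18.74) − (24.01−17.94) = 1.80 − 6.07 = -4.27; fold change = 2^4.27 = 19.293
Cxcl6 has the largest |ΔΔCt| = 4.96.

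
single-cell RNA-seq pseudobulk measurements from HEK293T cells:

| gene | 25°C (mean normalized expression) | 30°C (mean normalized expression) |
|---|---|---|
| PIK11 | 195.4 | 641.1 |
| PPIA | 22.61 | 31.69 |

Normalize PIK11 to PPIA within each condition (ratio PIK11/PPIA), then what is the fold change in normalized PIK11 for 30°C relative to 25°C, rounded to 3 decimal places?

2.341

PIK11/PPIA (25°C) = 195.4 / 22.61 = 8.6422
PIK11/PPIA (30°C) = 641.1 / 31.69 = 20.23
Fold change = 20.23 / 8.6422 = 2.3409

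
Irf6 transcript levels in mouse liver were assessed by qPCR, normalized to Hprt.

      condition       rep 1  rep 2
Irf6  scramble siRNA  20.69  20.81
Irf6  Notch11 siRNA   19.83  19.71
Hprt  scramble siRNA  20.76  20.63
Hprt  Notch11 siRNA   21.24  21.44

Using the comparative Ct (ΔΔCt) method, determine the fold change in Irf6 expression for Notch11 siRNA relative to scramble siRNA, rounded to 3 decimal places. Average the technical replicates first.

Mean Ct: Irf6 scramble siRNA 20.750; Irf6 Notch11 siRNA 19.770; Hprt scramble siRNA 20.695; Hprt Notch11 siRNA 21.340
ΔCt(scramble siRNA) = 20.750 − 20.695 = 0.055
ΔCt(Notch11 siRNA) = 19.770 − 21.340 = -1.570
ΔΔCt = -1.570 − 0.055 = -1.625
Fold change = 2^(−(-1.625)) = 2^1.625 = 3.0844

3.084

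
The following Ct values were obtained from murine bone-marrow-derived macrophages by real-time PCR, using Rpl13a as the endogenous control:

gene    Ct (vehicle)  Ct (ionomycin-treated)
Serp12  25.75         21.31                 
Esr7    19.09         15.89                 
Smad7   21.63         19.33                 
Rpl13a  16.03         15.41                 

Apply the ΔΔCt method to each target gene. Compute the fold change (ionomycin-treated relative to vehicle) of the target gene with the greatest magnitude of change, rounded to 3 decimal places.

Serp12: ΔΔCt = (21.31−15.41) − (25.75−16.03) = 5.90 − 9.72 = -3.82; fold change = 2^3.82 = 14.123
Esr7: ΔΔCt = (15.89−15.41) − (19.09−16.03) = 0.48 − 3.06 = -2.58; fold change = 2^2.58 = 5.979
Smad7: ΔΔCt = (19.33−15.41) − (21.63−16.03) = 3.92 − 5.60 = -1.68; fold change = 2^1.68 = 3.204
Serp12 has the largest |ΔΔCt| = 3.82.

14.123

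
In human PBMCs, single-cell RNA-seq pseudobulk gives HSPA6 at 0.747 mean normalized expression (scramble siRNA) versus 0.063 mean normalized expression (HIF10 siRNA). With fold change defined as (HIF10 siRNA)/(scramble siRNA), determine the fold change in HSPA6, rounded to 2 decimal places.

0.08

Fold change = 0.063 / 0.747 = 0.084
HSPA6 is downregulated.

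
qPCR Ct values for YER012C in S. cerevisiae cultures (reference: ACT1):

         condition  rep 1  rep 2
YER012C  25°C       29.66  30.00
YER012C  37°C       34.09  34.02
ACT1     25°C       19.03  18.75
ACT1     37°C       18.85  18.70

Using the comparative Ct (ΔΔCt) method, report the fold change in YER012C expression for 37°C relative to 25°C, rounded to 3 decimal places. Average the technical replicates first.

0.049

Mean Ct: YER012C 25°C 29.830; YER012C 37°C 34.055; ACT1 25°C 18.890; ACT1 37°C 18.775
ΔCt(25°C) = 29.830 − 18.890 = 10.940
ΔCt(37°C) = 34.055 − 18.775 = 15.280
ΔΔCt = 15.280 − 10.940 = 4.340
Fold change = 2^(−4.340) = 0.0494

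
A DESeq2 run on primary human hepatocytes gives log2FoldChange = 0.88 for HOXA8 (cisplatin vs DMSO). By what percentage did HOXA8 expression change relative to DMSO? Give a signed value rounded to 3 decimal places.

Fold change = 2^(0.88) = 1.8404
Percent change = (FC − 1) × 100% = (1.8404 − 1) × 100 = 84.038%

84.038%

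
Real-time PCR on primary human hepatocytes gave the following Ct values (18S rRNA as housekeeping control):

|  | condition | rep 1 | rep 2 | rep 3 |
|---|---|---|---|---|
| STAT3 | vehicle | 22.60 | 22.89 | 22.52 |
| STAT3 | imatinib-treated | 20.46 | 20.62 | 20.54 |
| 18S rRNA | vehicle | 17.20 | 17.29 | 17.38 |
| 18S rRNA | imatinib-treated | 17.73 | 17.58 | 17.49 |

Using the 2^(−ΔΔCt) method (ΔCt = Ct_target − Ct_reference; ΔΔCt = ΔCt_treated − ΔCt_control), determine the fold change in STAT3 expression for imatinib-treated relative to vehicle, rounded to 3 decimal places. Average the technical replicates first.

5.426

Mean Ct: STAT3 vehicle 22.670; STAT3 imatinib-treated 20.540; 18S rRNA vehicle 17.290; 18S rRNA imatinib-treated 17.600
ΔCt(vehicle) = 22.670 − 17.290 = 5.380
ΔCt(imatinib-treated) = 20.540 − 17.600 = 2.940
ΔΔCt = 2.940 − 5.380 = -2.440
Fold change = 2^(−(-2.440)) = 2^2.440 = 5.4264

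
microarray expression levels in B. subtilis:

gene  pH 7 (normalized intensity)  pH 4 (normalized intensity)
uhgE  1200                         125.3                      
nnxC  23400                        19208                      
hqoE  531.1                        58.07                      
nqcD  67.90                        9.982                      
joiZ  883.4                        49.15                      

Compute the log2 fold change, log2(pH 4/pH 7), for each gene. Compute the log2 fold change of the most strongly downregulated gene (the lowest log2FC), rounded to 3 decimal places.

-4.168

log2(125.3/1200) = -3.260  (uhgE)
log2(19208/23400) = -0.285  (nnxC)
log2(58.07/531.1) = -3.193  (hqoE)
log2(9.982/67.90) = -2.766  (nqcD)
log2(49.15/883.4) = -4.168  (joiZ)
joiZ is most strongly downregulated.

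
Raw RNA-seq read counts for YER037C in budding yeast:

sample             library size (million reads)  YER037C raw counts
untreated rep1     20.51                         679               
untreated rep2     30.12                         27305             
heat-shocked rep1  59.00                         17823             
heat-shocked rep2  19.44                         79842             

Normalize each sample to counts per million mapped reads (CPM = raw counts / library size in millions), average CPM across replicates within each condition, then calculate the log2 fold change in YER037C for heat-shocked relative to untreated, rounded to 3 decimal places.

2.230

CPM(untreated rep1) = 679 / 20.51 = 33.1058
CPM(untreated rep2) = 27305 / 30.12 = 906.5405
CPM(heat-shocked rep1) = 17823 / 59.00 = 302.0847
CPM(heat-shocked rep2) = 79842 / 19.44 = 4107.0988
mean CPM(untreated) = 469.8232; mean CPM(heat-shocked) = 2204.5918
Fold change = 2204.5918 / 469.8232 = 4.69239
log2(4.69239) = 2.2303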